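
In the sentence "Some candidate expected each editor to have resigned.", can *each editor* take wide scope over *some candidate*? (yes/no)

Yes

*each editor* is an ECM subject; ECM complements are not islands, and the embedded quantifier may take matrix scope.
Clause-internal QR can adjoin the lower DP above the subject, yielding the inverse reading.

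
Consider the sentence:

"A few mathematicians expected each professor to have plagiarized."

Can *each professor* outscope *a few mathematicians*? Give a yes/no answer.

Yes

ECM infinitives lack a CP barrier, so *each professor* can QR over the matrix subject *a few mathematicians*.
QR within a single clause is free, so the lower quantifier may take scope over the higher one.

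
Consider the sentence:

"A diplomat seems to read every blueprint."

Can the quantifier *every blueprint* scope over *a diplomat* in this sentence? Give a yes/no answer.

*every blueprint* is the object of the infinitival complement of a raising predicate; raising infinitives are transparent for QR, so the two DPs are in effect clausemates.
Since no island is crossed, the inverse ordering is licensed alongside surface scope.

Yes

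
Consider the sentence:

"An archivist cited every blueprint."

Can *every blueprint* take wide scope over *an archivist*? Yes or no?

Yes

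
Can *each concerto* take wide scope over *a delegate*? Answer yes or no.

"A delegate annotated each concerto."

Yes

Both DPs are arguments of the same predicate; there is no clause or island boundary between them.
Nothing blocks QR of the lower DP to a position above the higher one, so inverse scope is available.
The sentence is scopally ambiguous between *a delegate* > *each concerto* and *each concerto* > *a delegate*.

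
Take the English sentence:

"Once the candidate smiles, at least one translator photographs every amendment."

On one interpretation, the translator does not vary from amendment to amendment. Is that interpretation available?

That reading corresponds to *at least one translator* > *every amendment*.
That is the surface-scope ordering, which is always one of the available readings — island constraints only ever restrict inverse scope.

Yes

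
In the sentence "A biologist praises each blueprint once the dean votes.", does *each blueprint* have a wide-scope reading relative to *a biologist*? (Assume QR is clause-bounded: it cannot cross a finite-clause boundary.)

Yes

Neither queried DP is inside the adjunct, so the adjunct-island constraint does not apply.
Clause-internal QR can adjoin the lower DP above the subject, yielding the inverse reading.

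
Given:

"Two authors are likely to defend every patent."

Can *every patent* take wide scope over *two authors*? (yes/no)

Yes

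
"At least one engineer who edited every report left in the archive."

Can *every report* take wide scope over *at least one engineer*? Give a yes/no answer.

No

The DP *every report* is contained in the relative clause *who edited every report*.
A relative clause is a scope island — quantifier raising cannot cross its boundary.
So *every report* cannot raise to a position above *at least one engineer*.
(Only the surface reading survives: one fixed engineer with respect to all the relevant reports.)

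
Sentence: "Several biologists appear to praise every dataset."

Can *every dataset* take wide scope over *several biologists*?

Raising constructions are monoclausal for scope purposes; *every dataset* is not separated from *several biologists* by any island.
Clause-internal QR can adjoin the lower DP above the subject, yielding the inverse reading.
So *every dataset* > *several biologists* is among the available readings.

Yes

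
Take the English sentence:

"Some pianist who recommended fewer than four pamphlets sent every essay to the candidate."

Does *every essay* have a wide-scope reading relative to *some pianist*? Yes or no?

*every essay* is a matrix argument; only *some pianist* is modified by the relative clause *who recommended fewer than four pamphlets*, so the RC island is irrelevant to the target quantifier.
No island intervenes, so both surface and inverse scope are derivable.

Yes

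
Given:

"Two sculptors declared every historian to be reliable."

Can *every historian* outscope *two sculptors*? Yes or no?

Yes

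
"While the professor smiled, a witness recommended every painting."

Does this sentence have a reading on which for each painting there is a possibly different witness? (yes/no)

Yes

This is the *every painting* > *a witness* reading.
*every painting* is a matrix argument; the adjunct is an island but the target quantifier is outside it.
Ordinary QR to a clause-peripheral position gives the wide-scope LF for the lower DP.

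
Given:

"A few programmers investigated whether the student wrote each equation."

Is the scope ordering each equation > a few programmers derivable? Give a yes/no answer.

No

*each equation* occurs within the embedded question *whether the student wrote each equation*.
QR across an interrogative CP boundary is ruled out as a wh-island violation.
The inverse ordering *each equation* > *a few programmers* is therefore underivable.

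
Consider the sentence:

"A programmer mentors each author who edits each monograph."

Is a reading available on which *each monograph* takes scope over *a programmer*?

Structurally, *each monograph* is inside the relative clause *who edits each monograph* modifying *each author*.
A relative clause is a scope island — quantifier raising cannot cross its boundary.
Hence only narrow scope for *each monograph* (under *a programmer*) survives.
(Only the surface reading survives: one fixed programmer with respect to all the relevant monographs.)

No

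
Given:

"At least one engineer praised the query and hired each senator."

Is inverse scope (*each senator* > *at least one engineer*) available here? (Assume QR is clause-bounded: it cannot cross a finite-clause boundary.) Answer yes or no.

No

*each senator* is embedded in one conjunct of the coordinate structure (*hired each senator*).
Coordinate structures are islands for non-across-the-board movement, QR included.
*each senator* is confined to the island and cannot take scope over *at least one engineer*.
(Only the surface reading survives: one fixed engineer with respect to all the relevant senators.)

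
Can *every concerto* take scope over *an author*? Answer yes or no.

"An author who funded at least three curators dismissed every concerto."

The relative clause *who funded at least three curators* modifies *an author*, but *every concerto* is not inside that relative clause — it is an argument of the matrix verb.
Clause-internal QR can adjoin the lower DP above the subject, yielding the inverse reading.

Yes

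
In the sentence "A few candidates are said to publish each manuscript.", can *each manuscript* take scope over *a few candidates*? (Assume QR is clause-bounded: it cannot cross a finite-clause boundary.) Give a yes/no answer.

Raising constructions are monoclausal for scope purposes; *each manuscript* is not separated from *a few candidates* by any island.
Nothing blocks QR of the lower DP to a position above the higher one, so inverse scope is available.
The sentence is scopally ambiguous between *a few candidates* > *each manuscript* and *each manuscript* > *a few candidates*.

Yes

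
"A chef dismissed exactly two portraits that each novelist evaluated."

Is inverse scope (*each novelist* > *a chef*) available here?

No

*each novelist* occurs within the relative clause *that each novelist evaluated* modifying *exactly two portraits*.
Quantifiers inside a relative clause are trapped there; the RC boundary blocks QR.
*each novelist* > *a chef* would require crossing that boundary, which is illicit.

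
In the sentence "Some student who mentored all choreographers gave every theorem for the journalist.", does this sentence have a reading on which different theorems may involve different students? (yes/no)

Yes

This is the *every theorem* > *some student* reading.
The RC *who mentored all choreographers* is an island, but *every theorem* is not inside it — it is the matrix object, a clausemate of *some student*.
Nothing blocks QR of the lower DP to a position above the higher one, so inverse scope is available.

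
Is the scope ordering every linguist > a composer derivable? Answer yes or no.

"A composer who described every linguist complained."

*every linguist* is embedded in the relative clause *who described every linguist*.
Relative clauses block scope extraction: QR cannot target a position outside the modified NP.
There is no licit LF on which *every linguist* c-commands *a composer*.

No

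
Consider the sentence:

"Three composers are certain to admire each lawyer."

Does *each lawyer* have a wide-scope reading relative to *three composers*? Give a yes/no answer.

Raising constructions are monoclausal for scope purposes; *each lawyer* is not separated from *three composers* by any island.
Clause-internal QR can adjoin the lower DP above the subject, yielding the inverse reading.

Yes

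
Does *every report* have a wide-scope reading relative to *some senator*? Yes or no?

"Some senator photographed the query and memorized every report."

No

*every report* is embedded in one conjunct of the coordinate structure (*memorized every report*).
A quantifier cannot raise out of one conjunct of a coordination across the whole coordinate structure — the CSC applies to QR.
There is no licit LF on which *every report* c-commands *some senator*.
(Only the surface reading survives: one fixed senator with respect to all the relevant reports.)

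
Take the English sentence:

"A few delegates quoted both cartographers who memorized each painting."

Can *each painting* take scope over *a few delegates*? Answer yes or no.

*each painting* sits inside the relative clause *who memorized each painting* modifying *both cartographers*.
Relative clauses block scope extraction: QR cannot target a position outside the modified NP.
*each painting* > *a few delegates* would require crossing that boundary, which is illicit.

No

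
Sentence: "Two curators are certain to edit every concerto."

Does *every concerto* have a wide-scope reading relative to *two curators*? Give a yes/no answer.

The matrix predicate is a raising verb, whose infinitival complement is not a scope island — *every concerto* can QR into the matrix clause.
Nothing blocks QR of the lower DP to a position above the higher one, so inverse scope is available.

Yes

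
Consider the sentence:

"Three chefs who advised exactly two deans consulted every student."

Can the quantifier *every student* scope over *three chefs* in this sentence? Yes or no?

Yes

The relative clause *who advised exactly two deans* modifies *three chefs*, but *every student* is not inside that relative clause — it is an argument of the matrix verb.
No island intervenes, so both surface and inverse scope are derivable.
Both orderings are possible: *three chefs* > *every student* and *every student* > *three chefs*.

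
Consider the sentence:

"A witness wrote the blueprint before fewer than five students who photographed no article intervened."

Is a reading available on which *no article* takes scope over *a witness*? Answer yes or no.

The target quantifier *no article* is part of the relative clause *who photographed no article*, which is itself inside the adjunct *before fewer than five students who photographed no article intervened*.
Both the relative clause and the enclosing adjunct are scope islands; QR cannot cross either.
Hence only narrow scope for *no article* (under *a witness*) survives.

No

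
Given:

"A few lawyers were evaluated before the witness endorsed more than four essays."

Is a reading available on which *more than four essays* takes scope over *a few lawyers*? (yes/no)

No

The target quantifier *more than four essays* is part of the adjunct clause *before the witness endorsed more than four essays*.
Adverbial clauses are not L-marked, so they are barriers for QR — the quantifier cannot escape the adjunct.
So *more than four essays* cannot raise high enough to outscope *a few lawyers*; only the surface ordering *a few lawyers* > *more than four essays* is available.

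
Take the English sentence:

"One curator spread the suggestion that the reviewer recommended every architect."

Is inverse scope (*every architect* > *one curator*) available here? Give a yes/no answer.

No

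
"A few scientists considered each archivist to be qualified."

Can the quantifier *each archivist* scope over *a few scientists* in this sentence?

ECM infinitives lack a CP barrier, so *each archivist* can QR over the matrix subject *a few scientists*.
Nothing blocks QR of the lower DP to a position above the higher one, so inverse scope is available.

Yes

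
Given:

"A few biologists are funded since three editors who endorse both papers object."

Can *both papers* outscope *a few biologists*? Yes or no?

No

*both papers* sits inside the relative clause *who endorse both papers*, which is itself inside the adjunct *since three editors who endorse both papers object*.
The quantifier would have to escape first the RC and then the adjunct — two independent island violations.
Hence only narrow scope for *both papers* (under *a few biologists*) survives.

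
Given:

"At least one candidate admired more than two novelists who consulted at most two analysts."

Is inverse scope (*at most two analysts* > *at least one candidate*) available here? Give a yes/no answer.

Structurally, *at most two analysts* is inside the relative clause *who consulted at most two analysts* modifying *more than two novelists*.
The relative clause forms an island for QR, so the quantifier is confined to the head noun's restrictor.
Hence only narrow scope for *at most two analysts* (under *at least one candidate*) survives.
(Only the surface reading survives: one fixed candidate with respect to all the relevant analysts.)

No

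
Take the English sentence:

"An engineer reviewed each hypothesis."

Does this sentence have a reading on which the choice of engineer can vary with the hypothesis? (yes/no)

Yes

The described interpretation is the *each hypothesis* > *an engineer* scoping.
*an engineer* and *each hypothesis* are co-arguments of the matrix verb, with nothing but a clause-internal boundary between them.
Nothing blocks QR of the lower DP to a position above the higher one, so inverse scope is available.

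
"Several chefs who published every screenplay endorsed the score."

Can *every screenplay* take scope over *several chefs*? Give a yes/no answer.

No

The target quantifier *every screenplay* is part of the relative clause *who published every screenplay*.
QR out of a relative clause is ruled out by the relative-clause island constraint.
The inverse ordering *every screenplay* > *several chefs* is therefore underivable.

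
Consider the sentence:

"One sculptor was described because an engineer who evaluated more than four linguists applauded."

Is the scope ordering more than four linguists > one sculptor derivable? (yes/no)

No

*more than four linguists* occurs within the relative clause *who evaluated more than four linguists*, which is itself inside the adjunct *because an engineer who evaluated more than four linguists applauded*.
Both the relative clause and the enclosing adjunct are scope islands; QR cannot cross either.
*more than four linguists* is confined to the island and cannot take scope over *one sculptor*.
(Only the surface reading survives: one fixed sculptor with respect to all the relevant linguists.)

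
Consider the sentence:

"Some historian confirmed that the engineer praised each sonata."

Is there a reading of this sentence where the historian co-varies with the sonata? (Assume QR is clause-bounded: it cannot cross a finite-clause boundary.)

No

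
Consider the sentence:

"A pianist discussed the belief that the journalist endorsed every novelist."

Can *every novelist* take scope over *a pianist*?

No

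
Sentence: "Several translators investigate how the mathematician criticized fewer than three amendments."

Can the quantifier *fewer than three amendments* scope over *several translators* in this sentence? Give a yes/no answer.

*fewer than three amendments* occurs within the embedded question *how the mathematician criticized fewer than three amendments*.
Embedded wh-clauses are opaque for QR, so the quantifier stays inside the question.
Hence only narrow scope for *fewer than three amendments* (under *several translators*) survives.

No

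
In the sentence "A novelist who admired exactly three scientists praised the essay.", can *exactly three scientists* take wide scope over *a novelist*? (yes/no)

*exactly three scientists* sits inside the relative clause *who admired exactly three scientists*.
Relative clauses block scope extraction: QR cannot target a position outside the modified NP.
So *exactly three scientists* cannot raise to a position above *a novelist*.
(Only the surface reading survives: one fixed novelist with respect to all the relevant scientists.)

No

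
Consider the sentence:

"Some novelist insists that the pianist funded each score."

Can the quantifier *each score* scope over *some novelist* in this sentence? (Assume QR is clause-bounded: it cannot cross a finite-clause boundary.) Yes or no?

No

The target quantifier *each score* is part of the finite complement clause *that the pianist funded each score*.
Under clause-bounded QR, a quantifier in an embedded finite clause cannot raise into the matrix clause.
So the wide-scope reading for *each score* is blocked.
(Only the surface reading survives: one fixed novelist with respect to all the relevant scores.)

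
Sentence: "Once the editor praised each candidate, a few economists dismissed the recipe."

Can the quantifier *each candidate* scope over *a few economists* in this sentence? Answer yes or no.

No

*each candidate* occurs within the adjunct clause *once the editor praised each candidate*.
Adjuncts are opaque for quantifier raising; a quantifier in an adjunct stays inside it.
*each candidate* > *a few economists* would require crossing that boundary, which is illicit.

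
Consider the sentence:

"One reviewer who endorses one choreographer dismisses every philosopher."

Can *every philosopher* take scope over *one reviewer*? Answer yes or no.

Yes

Although the sentence contains a relative clause (*who endorses one choreographer*), *every philosopher* is outside it, in the matrix VP.
With no island boundary between them, the object can take inverse scope over the subject via ordinary QR within the clause.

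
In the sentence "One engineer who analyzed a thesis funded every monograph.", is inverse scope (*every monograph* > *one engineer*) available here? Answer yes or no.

The RC *who analyzed a thesis* is an island, but *every monograph* is not inside it — it is the matrix object, a clausemate of *one engineer*.
Since no island is crossed, the inverse ordering is licensed alongside surface scope.

Yes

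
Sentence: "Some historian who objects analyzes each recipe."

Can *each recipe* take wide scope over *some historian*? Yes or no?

Yes

*each recipe* sits in the matrix clause, not in the relative clause on *some historian*.
With no island boundary between them, the object can take inverse scope over the subject via ordinary QR within the clause.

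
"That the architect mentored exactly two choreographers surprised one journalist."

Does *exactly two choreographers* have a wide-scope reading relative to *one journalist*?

No

*exactly two choreographers* is embedded in the sentential subject *that the architect mentored exactly two choreographers*.
Subjects — clausal subjects included — are islands for extraction, and QR is no exception.
So the wide-scope reading for *exactly two choreographers* is blocked.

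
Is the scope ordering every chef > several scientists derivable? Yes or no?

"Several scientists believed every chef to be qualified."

*every chef* is the subject of an ECM infinitive — the infinitival complement of an ECM verb is not a scope island, so *every chef* can raise into the matrix clause.
No island intervenes, so both surface and inverse scope are derivable.
So *every chef* > *several scientists* is among the available readings.

Yes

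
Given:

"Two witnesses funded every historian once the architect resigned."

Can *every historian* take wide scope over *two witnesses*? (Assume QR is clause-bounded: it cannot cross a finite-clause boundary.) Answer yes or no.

The adjunct island is irrelevant here — *every historian* and *two witnesses* are both in the matrix clause.
Since no island is crossed, the inverse ordering is licensed alongside surface scope.

Yes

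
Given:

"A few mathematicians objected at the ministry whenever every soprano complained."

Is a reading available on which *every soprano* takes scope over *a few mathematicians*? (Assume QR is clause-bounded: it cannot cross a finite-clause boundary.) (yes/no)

No

*every soprano* sits inside the adjunct clause *whenever every soprano complained*.
The adjunct-island constraint bars QR out of an adverbial clause.
*every soprano* > *a few mathematicians* would require crossing that boundary, which is illicit.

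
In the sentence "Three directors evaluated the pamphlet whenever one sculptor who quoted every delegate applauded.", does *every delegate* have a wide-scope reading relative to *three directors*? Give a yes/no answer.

No

*every delegate* sits inside the relative clause *who quoted every delegate*, which is itself inside the adjunct *whenever one sculptor who quoted every delegate applauded*.
Even if one barrier were somehow void, the other would still block QR.
So *every delegate* cannot raise high enough to outscope *three directors*; only the surface ordering *three directors* > *every delegate* is available.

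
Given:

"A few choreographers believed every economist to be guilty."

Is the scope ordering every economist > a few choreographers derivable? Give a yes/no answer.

ECM infinitives lack a CP barrier, so *every economist* can QR over the matrix subject *a few choreographers*.
Nothing blocks QR of the lower DP to a position above the higher one, so inverse scope is available.
Both orderings are possible: *a few choreographers* > *every economist* and *every economist* > *a few choreographers*.

Yes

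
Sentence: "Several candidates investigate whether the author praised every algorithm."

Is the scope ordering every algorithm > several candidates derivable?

*every algorithm* sits inside the embedded question *whether the author praised every algorithm*.
The wh-island constraint blocks QR out of an embedded interrogative.
So the wide-scope reading for *every algorithm* is blocked.

No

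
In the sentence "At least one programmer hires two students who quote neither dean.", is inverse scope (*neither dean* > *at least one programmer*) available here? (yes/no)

No

The target quantifier *neither dean* is part of the relative clause *who quote neither dean* modifying *two students*.
A relative clause is a scope island — quantifier raising cannot cross its boundary.
The inverse ordering *neither dean* > *at least one programmer* is therefore underivable.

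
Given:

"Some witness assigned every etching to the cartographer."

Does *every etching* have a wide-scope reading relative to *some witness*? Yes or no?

*some witness* and *every etching* are co-arguments of the matrix verb, with nothing but a clause-internal boundary between them.
Nothing blocks QR of the lower DP to a position above the higher one, so inverse scope is available.

Yes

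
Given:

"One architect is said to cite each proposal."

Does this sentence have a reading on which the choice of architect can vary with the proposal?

Yes

This is the *each proposal* > *one architect* reading.
Raising constructions are monoclausal for scope purposes; *each proposal* is not separated from *one architect* by any island.
Since no island is crossed, the inverse ordering is licensed alongside surface scope.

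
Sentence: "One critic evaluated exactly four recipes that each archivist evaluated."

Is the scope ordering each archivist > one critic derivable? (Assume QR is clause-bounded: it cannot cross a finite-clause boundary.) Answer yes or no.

No

Structurally, *each archivist* is inside the relative clause *that each archivist evaluated* modifying *exactly four recipes*.
The relative clause forms an island for QR, so the quantifier is confined to the head noun's restrictor.
So the wide-scope reading for *each archivist* is blocked.
(Only the surface reading survives: one fixed critic with respect to all the relevant archivists.)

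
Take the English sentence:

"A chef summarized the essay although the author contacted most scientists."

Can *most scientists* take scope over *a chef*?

No

The DP *most scientists* is contained in the adjunct clause *although the author contacted most scientists*.
The adjunct-island constraint bars QR out of an adverbial clause.
*most scientists* is confined to the island and cannot take scope over *a chef*.
(Only the surface reading survives: one fixed chef with respect to all the relevant scientists.)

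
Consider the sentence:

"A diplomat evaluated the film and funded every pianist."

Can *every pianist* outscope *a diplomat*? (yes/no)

No

*every pianist* is embedded in one conjunct of the coordinate structure (*funded every pianist*).
Coordinate structures are islands for non-across-the-board movement, QR included.
*every pianist* is confined to the island and cannot take scope over *a diplomat*.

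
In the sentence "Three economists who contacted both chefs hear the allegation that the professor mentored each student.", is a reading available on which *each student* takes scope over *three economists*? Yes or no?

The target quantifier *each student* is part of the complex NP *the allegation that the professor mentored each student*.
Since the clause is the complement of a nominal head, the CNPC blocks scope extraction.
Hence only narrow scope for *each student* (under *three economists*) survives.

No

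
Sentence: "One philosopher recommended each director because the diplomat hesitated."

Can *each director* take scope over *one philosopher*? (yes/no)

Yes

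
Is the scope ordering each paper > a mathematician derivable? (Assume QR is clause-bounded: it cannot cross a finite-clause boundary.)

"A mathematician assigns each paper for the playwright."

Yes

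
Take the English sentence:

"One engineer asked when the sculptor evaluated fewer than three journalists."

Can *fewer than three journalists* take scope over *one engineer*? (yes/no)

No

*fewer than three journalists* occurs within the embedded question *when the sculptor evaluated fewer than three journalists*.
Embedded questions are wh-islands: a quantifier inside an indirect question cannot QR into the matrix clause.
So the wide-scope reading for *fewer than three journalists* is blocked.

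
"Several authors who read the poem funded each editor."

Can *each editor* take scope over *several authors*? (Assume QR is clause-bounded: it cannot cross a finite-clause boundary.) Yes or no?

*each editor* is a matrix argument; only *several authors* is modified by the relative clause *who read the poem*, so the RC island is irrelevant to the target quantifier.
With no island boundary between them, the object can take inverse scope over the subject via ordinary QR within the clause.
The sentence is scopally ambiguous between *several authors* > *each editor* and *each editor* > *several authors*.

Yes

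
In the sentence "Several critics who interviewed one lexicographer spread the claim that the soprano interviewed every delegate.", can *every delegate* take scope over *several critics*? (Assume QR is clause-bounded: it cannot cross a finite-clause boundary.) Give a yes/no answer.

No

The DP *every delegate* is contained in the complex NP *the claim that the soprano interviewed every delegate*.
A that-clause complement to a noun is an island; QR cannot cross the NP boundary.
So the wide-scope reading for *every delegate* is blocked.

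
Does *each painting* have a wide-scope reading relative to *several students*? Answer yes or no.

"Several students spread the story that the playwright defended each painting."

The target quantifier *each painting* is part of the complex NP *the story that the playwright defended each painting*.
Noun-complement clauses are scope islands (the Complex NP Constraint): a quantifier inside one cannot scope into the matrix.
The inverse ordering *each painting* > *several students* is therefore underivable.

No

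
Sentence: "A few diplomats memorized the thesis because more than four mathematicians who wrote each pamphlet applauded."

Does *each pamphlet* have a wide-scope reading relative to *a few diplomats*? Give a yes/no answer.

No

The DP *each pamphlet* is contained in the relative clause *who wrote each pamphlet*, which is itself inside the adjunct *because more than four mathematicians who wrote each pamphlet applauded*.
Two island boundaries intervene — the relative clause and the adjunct. Either alone would block QR.
*each pamphlet* > *a few diplomats* would require crossing that boundary, which is illicit.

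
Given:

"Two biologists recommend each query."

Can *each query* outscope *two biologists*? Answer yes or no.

Both DPs are arguments of the same predicate; there is no clause or island boundary between them.
With no island boundary between them, the object can take inverse scope over the subject via ordinary QR within the clause.

Yes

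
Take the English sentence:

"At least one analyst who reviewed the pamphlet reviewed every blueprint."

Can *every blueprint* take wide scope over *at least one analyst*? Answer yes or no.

Yes

*every blueprint* is a matrix argument; only *at least one analyst* is modified by the relative clause *who reviewed the pamphlet*, so the RC island is irrelevant to the target quantifier.
No island intervenes, so both surface and inverse scope are derivable.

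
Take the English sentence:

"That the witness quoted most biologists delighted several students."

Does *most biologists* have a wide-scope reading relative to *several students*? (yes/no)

No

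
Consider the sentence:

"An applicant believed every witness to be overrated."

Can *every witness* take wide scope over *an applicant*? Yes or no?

This is an ECM construction: *every witness* is the infinitival subject, Case-marked by the matrix verb, and the infinitive is transparent for QR.
With no island boundary between them, the object can take inverse scope over the subject via ordinary QR within the clause.

Yes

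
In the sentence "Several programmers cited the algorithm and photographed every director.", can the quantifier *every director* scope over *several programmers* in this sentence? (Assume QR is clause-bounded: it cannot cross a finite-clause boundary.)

No

Structurally, *every director* is inside one conjunct of the coordinate structure (*photographed every director*).
A quantifier cannot raise out of one conjunct of a coordination across the whole coordinate structure — the CSC applies to QR.
So *every director* cannot raise high enough to outscope *several programmers*; only the surface ordering *several programmers* > *every director* is available.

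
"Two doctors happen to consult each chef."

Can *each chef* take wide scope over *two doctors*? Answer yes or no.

Infinitival complements of raising predicates do not block QR; *each chef* and *two doctors* are effectively clausemates.
Since no island is crossed, the inverse ordering is licensed alongside surface scope.

Yes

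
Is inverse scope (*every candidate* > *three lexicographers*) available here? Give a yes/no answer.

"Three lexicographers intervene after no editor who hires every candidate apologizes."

*every candidate* is embedded in the relative clause *who hires every candidate*, which is itself inside the adjunct *after no editor who hires every candidate apologizes*.
Both the relative clause and the enclosing adjunct are scope islands; QR cannot cross either.
*every candidate* is confined to the island and cannot take scope over *three lexicographers*.

No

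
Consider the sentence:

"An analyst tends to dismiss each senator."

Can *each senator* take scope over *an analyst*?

Yes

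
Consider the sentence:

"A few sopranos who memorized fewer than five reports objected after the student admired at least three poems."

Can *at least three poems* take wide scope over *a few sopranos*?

Structurally, *at least three poems* is inside the adjunct clause *after the student admired at least three poems*.
Adjunct clauses are scope islands: a quantifier inside an adjunct cannot raise into the matrix clause.
*at least three poems* > *a few sopranos* would require crossing that boundary, which is illicit.

No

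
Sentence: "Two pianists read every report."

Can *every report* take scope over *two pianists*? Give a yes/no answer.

Yes

*every report* is the matrix object and *two pianists* the matrix subject; the two are clausemates.
With no island boundary between them, the object can take inverse scope over the subject via ordinary QR within the clause.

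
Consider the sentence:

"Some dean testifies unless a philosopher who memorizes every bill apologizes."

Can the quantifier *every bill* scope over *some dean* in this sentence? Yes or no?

The DP *every bill* is contained in the relative clause *who memorizes every bill*, which is itself inside the adjunct *unless a philosopher who memorizes every bill apologizes*.
Nested islands: the RC island is itself inside an adjunct island, so wide scope is doubly excluded.
So *every bill* cannot raise high enough to outscope *some dean*; only the surface ordering *some dean* > *every bill* is available.
(Only the surface reading survives: one fixed dean with respect to all the relevant bills.)

No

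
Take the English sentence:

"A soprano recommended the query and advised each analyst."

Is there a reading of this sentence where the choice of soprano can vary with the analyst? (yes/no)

No

This is the *each analyst* > *a soprano* reading.
The target quantifier *each analyst* is part of one conjunct of the coordinate structure (*advised each analyst*).
Asymmetric QR out of one conjunct violates the Coordinate Structure Constraint.
There is no licit LF on which *each analyst* c-commands *a soprano*.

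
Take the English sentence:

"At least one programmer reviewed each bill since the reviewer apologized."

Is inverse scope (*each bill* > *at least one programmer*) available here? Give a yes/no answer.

Although there is an adjunct clause, *each bill* is in the main clause, not inside the adjunct.
With no island boundary between them, the object can take inverse scope over the subject via ordinary QR within the clause.
The sentence is scopally ambiguous between *at least one programmer* > *each bill* and *each bill* > *at least one programmer*.

Yes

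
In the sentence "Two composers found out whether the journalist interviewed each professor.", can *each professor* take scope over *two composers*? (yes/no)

*each professor* is embedded in the embedded question *whether the journalist interviewed each professor*.
QR across an interrogative CP boundary is ruled out as a wh-island violation.
The inverse ordering *each professor* > *two composers* is therefore underivable.

No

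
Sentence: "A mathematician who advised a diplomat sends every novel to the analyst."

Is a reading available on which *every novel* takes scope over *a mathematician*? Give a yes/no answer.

Yes

The relative clause *who advised a diplomat* modifies *a mathematician*, but *every novel* is not inside that relative clause — it is an argument of the matrix verb.
With no island boundary between them, the object can take inverse scope over the subject via ordinary QR within the clause.
So *every novel* > *a mathematician* is among the available readings.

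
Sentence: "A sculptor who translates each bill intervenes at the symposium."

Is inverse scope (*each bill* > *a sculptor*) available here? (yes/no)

No

*each bill* sits inside the relative clause *who translates each bill*.
A relative clause is a scope island — quantifier raising cannot cross its boundary.
Hence only narrow scope for *each bill* (under *a sculptor*) survives.
(Only the surface reading survives: one fixed sculptor with respect to all the relevant bills.)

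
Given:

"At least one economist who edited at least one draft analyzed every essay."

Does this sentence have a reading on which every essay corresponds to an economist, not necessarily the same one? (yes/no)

Yes

This is the *every essay* > *at least one economist* reading.
The relative clause *who edited at least one draft* modifies *at least one economist*, but *every essay* is not inside that relative clause — it is an argument of the matrix verb.
Nothing blocks QR of the lower DP to a position above the higher one, so inverse scope is available.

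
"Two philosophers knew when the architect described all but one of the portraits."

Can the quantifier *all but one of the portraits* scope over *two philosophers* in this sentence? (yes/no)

The target quantifier *all but one of the portraits* is part of the embedded question *when the architect described all but one of the portraits*.
Embedded wh-clauses are opaque for QR, so the quantifier stays inside the question.
The inverse ordering *all but one of the portraits* > *two philosophers* is therefore underivable.

No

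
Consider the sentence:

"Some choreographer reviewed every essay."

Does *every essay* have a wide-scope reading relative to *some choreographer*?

*every essay* and *some choreographer* are in the same minimal clause.
With no island boundary between them, the object can take inverse scope over the subject via ordinary QR within the clause.

Yes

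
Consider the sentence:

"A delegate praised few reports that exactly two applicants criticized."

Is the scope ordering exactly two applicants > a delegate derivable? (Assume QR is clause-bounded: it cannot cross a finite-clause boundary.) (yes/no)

*exactly two applicants* sits inside the relative clause *that exactly two applicants criticized* modifying *few reports*.
A relative clause is a scope island — quantifier raising cannot cross its boundary.
So the wide-scope reading for *exactly two applicants* is blocked.
(Only the surface reading survives: one fixed delegate with respect to all the relevant applicants.)

No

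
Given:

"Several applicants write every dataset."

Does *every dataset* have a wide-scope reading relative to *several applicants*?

*several applicants* and *every dataset* are co-arguments of the matrix verb, with nothing but a clause-internal boundary between them.
Since no island is crossed, the inverse ordering is licensed alongside surface scope.

Yes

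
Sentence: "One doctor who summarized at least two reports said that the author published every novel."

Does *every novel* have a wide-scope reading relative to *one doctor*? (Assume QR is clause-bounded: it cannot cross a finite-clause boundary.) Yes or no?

The target quantifier *every novel* is part of the finite complement clause *that the author published every novel*.
QR is clause-bounded, so the finite complement is a scope island for the embedded quantifier.
So the wide-scope reading for *every novel* is blocked.

No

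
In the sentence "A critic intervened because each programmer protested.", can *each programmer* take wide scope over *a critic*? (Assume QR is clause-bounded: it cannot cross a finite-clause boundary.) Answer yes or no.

No

*each programmer* is embedded in the adjunct clause *because each programmer protested*.
Adverbial clauses are not L-marked, so they are barriers for QR — the quantifier cannot escape the adjunct.
So *each programmer* cannot raise to a position above *a critic*.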